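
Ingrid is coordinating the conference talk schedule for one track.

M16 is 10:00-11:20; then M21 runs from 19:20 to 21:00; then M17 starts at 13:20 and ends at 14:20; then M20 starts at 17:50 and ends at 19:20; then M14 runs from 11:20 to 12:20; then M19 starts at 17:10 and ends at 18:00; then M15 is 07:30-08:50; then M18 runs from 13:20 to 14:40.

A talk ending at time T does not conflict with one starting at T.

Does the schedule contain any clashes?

Yes

Sorted by start: M15, M16, M14, M17, M18, M19, M20, M21.
M16 starts after M15 ends — done with M15.
M14 starts exactly when M16 ends (back-to-back, no overlap) — done with M16.
M17 starts after M14 ends — done with M14.
M18 starts before M17 ends → M17 and M18 overlap.
That's a conflict, so the schedule is not conflict-free.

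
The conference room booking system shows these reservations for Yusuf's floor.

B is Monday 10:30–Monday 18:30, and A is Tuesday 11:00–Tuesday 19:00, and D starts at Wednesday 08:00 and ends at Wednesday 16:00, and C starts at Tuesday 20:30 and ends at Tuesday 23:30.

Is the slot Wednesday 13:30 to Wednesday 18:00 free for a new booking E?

No — it overlaps D

B: ends Monday 18:30 at or before E starts Wednesday 13:30 → clear.
A: ends Tuesday 19:00 at or before E starts Wednesday 13:30 → clear.
C: ends Tuesday 23:30 at or before E starts Wednesday 13:30 → clear.
D: starts Wednesday 08:00 before E ends Wednesday 18:00, and ends Wednesday 16:00 after E starts Wednesday 13:30 → overlap.
E overlaps D.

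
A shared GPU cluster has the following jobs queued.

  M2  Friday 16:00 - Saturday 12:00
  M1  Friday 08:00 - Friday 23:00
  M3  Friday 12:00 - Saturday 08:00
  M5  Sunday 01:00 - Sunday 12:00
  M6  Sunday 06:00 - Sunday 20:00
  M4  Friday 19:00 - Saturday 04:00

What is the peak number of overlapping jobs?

Walk through starts and ends in time order (an end at T is processed before a start at T):
Friday 08:00 start M1 → 1
Friday 12:00 start M3 → 2
Friday 16:00 start M2 → 3
Friday 19:00 start M4 → 4
Friday 23:00 end M1 → 3
Saturday 04:00 end M4 → 2
Saturday 08:00 end M3 → 1
Saturday 12:00 end M2 → 0
Sunday 01:00 start M5 → 1
Sunday 06:00 start M6 → 2
Sunday 12:00 end M5 → 1
Sunday 20:00 end M6 → 0
Peak is 4, at Friday 19:00 (M1, M2, M3, M4).

4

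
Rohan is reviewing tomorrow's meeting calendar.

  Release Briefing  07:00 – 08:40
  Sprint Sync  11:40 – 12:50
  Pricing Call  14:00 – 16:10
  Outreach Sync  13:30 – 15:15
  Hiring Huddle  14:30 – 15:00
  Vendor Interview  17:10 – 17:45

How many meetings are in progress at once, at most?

3

Sort all start/end points and keep a running count:
07:00 start Release Briefing → 1
08:40 end Release Briefing → 0
11:40 start Sprint Sync → 1
12:50 end Sprint Sync → 0
13:30 start Outreach Sync → 1
14:00 start Pricing Call → 2
14:30 start Hiring Huddle → 3
15:00 end Hiring Huddle → 2
15:15 end Outreach Sync → 1
16:10 end Pricing Call → 0
17:10 start Vendor Interview → 1
17:45 end Vendor Interview → 0
Peak is 3, at 14:30 (Hiring Huddle, Outreach Sync, Pricing Call).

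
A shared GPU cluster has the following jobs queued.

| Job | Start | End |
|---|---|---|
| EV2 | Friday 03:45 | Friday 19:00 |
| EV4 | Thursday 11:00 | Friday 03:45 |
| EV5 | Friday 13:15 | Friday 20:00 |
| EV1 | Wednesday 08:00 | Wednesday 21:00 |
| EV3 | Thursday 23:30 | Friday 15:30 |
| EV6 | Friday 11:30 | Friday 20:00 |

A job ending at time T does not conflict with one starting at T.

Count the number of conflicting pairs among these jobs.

Sorted by start: EV1, EV4, EV3, EV2, EV6, EV5.
EV4 starts after EV1 ends; EV1 is clear from here.
EV3 starts before EV4 ends → EV4 and EV3 overlap.
EV2 starts exactly when EV4 ends (back-to-back, no overlap); EV4 is clear from here.
EV2 starts before EV3 ends → EV3 and EV2 overlap.
EV6 starts before EV3 ends → EV3 and EV6 overlap.
EV5 starts before EV3 ends → EV3 and EV5 overlap.
EV6 starts before EV2 ends → EV2 and EV6 overlap.
EV5 starts before EV2 ends → EV2 and EV5 overlap.
EV5 starts before EV6 ends → EV6 and EV5 overlap.
Overlapping pairs: EV2 & EV3, EV2 & EV5, EV2 & EV6, EV3 & EV4, EV3 & EV5, EV3 & EV6, EV5 & EV6 — 7 in total.

7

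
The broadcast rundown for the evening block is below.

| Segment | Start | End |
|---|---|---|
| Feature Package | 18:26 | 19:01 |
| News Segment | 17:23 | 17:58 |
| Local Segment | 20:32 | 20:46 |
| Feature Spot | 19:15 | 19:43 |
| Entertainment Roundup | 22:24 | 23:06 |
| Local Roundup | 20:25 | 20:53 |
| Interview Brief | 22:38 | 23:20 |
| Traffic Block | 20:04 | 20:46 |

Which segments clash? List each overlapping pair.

Entertainment Roundup & Interview Brief, Local Roundup & Local Segment, Local Roundup & Traffic Block, Local Segment & Traffic Block

Sorted by start: News Segment, Feature Package, Feature Spot, Traffic Block, Local Roundup, Local Segment, Entertainment Roundup, Interview Brief.
Feature Package starts after News Segment ends — done with News Segment.
Feature Spot starts after Feature Package ends — done with Feature Package.
Traffic Block starts after Feature Spot ends — done with Feature Spot.
Local Roundup starts before Traffic Block ends → Traffic Block and Local Roundup overlap.
Local Segment starts before Traffic Block ends → Traffic Block and Local Segment overlap.
Entertainment Roundup starts after Traffic Block ends — done with Traffic Block.
Local Segment starts before Local Roundup ends → Local Roundup and Local Segment overlap.
Entertainment Roundup starts after Local Roundup ends — done with Local Roundup.
Entertainment Roundup starts after Local Segment ends — done with Local Segment.
Interview Brief starts before Entertainment Roundup ends → Entertainment Roundup and Interview Brief overlap.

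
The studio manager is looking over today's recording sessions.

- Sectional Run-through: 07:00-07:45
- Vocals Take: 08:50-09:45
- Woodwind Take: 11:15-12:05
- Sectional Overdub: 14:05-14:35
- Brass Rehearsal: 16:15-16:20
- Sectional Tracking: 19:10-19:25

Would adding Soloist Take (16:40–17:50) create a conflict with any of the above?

No — it doesn't clash with anything

Sectional Run-through: ends 07:45 at or before Soloist Take starts 16:40 → clear.
Vocals Take: ends 09:45 at or before Soloist Take starts 16:40 → clear.
Woodwind Take: ends 12:05 at or before Soloist Take starts 16:40 → clear.
Sectional Overdub: ends 14:35 at or before Soloist Take starts 16:40 → clear.
Brass Rehearsal: ends 16:20 at or before Soloist Take starts 16:40 → clear.
Sectional Tracking: starts 19:10 at or after Soloist Take ends 17:50 → clear.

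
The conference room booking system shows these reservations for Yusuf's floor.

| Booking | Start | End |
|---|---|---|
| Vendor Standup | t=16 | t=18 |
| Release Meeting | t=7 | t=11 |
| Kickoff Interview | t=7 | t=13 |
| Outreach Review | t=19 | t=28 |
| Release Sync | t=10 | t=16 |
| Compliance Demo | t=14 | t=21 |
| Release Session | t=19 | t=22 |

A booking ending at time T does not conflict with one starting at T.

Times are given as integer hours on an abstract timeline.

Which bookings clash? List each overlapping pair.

Sorted by start: Release Meeting, Kickoff Interview, Release Sync, Compliance Demo, Vendor Standup, Outreach Review, Release Session.
Kickoff Interview starts before Release Meeting ends → Release Meeting and Kickoff Interview overlap.
Release Sync starts before Release Meeting ends → Release Meeting and Release Sync overlap.
Compliance Demo starts after Release Meeting ends; Release Meeting is clear from here.
Release Sync starts before Kickoff Interview ends → Kickoff Interview and Release Sync overlap.
Compliance Demo starts after Kickoff Interview ends; Kickoff Interview is clear from here.
Compliance Demo starts before Release Sync ends → Release Sync and Compliance Demo overlap.
Vendor Standup starts exactly when Release Sync ends (back-to-back, no overlap); Release Sync is clear from here.
Vendor Standup starts before Compliance Demo ends → Compliance Demo and Vendor Standup overlap.
Outreach Review starts before Compliance Demo ends → Compliance Demo and Outreach Review overlap.
Release Session starts before Compliance Demo ends → Compliance Demo and Release Session overlap.
Outreach Review starts after Vendor Standup ends; Vendor Standup is clear from here.
Release Session starts before Outreach Review ends → Outreach Review and Release Session overlap.

Compliance Demo & Outreach Review, Compliance Demo & Release Session, Compliance Demo & Release Sync, Compliance Demo & Vendor Standup, Kickoff Interview & Release Meeting, Kickoff Interview & Release Sync, Outreach Review & Release Session, Release Meeting & Release Sync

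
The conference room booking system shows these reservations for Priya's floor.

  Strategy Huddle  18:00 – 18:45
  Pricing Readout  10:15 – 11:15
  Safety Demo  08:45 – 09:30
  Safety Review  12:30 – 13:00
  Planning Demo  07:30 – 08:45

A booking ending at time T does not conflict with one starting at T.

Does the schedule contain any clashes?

No

Sorted by start: Planning Demo, Safety Demo, Pricing Readout, Safety Review, Strategy Huddle.
Safety Demo starts exactly when Planning Demo ends (back-to-back, no overlap), so nothing later overlaps Planning Demo either.
Pricing Readout starts after Safety Demo ends, so nothing later overlaps Safety Demo either.
Safety Review starts after Pricing Readout ends, so nothing later overlaps Pricing Readout either.
Strategy Huddle starts after Safety Review ends.
Every pair is clear; the schedule has no overlaps.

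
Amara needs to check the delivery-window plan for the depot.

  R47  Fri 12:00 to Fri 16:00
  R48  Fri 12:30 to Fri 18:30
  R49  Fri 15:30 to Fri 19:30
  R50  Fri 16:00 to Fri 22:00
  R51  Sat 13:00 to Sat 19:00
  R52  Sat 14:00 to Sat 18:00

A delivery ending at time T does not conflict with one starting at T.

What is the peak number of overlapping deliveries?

Walk through starts and ends in time order (an end at T is processed before a start at T):
Fri 12:00 start R47 → 1
Fri 12:30 start R48 → 2
Fri 15:30 start R49 → 3
Fri 16:00 end R47 → 2
Fri 16:00 start R50 → 3
Fri 18:30 end R48 → 2
Fri 19:30 end R49 → 1
Fri 22:00 end R50 → 0
Sat 13:00 start R51 → 1
Sat 14:00 start R52 → 2
Sat 18:00 end R52 → 1
Sat 19:00 end R51 → 0
Peak is 3, at Fri 15:30 (R47, R48, R49).

3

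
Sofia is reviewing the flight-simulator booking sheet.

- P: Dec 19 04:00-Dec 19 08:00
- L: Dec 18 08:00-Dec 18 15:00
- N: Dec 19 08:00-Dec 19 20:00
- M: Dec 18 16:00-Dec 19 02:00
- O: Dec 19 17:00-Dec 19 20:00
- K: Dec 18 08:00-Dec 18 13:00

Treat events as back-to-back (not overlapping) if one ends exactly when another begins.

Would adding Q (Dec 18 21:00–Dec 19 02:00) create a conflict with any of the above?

Yes — it overlaps M

K: ends Dec 18 13:00 at or before Q starts Dec 18 21:00 → clear.
L: ends Dec 18 15:00 at or before Q starts Dec 18 21:00 → clear.
M: starts Dec 18 16:00 before Q ends Dec 19 02:00, and ends Dec 19 02:00 after Q starts Dec 18 21:00 → overlap.
P: starts Dec 19 04:00 at or after Q ends Dec 19 02:00 → clear.
N: starts Dec 19 08:00 at or after Q ends Dec 19 02:00 → clear.
O: starts Dec 19 17:00 at or after Q ends Dec 19 02:00 → clear.
Q overlaps M.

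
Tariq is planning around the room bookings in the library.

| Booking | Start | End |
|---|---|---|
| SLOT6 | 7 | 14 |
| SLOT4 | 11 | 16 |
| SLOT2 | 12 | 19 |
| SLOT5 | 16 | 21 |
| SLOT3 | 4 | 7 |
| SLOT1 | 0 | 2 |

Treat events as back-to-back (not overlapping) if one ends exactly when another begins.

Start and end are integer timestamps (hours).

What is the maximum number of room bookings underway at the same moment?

3

Sweep the timeline, counting +1 at each start and −1 at each end (ends before starts at a tie):
0 start SLOT1 → 1
2 end SLOT1 → 0
4 start SLOT3 → 1
7 end SLOT3 → 0
7 start SLOT6 → 1
11 start SLOT4 → 2
12 start SLOT2 → 3
14 end SLOT6 → 2
16 end SLOT4 → 1
16 start SLOT5 → 2
19 end SLOT2 → 1
21 end SLOT5 → 0
Peak is 3, at 12 (SLOT2, SLOT4, SLOT6).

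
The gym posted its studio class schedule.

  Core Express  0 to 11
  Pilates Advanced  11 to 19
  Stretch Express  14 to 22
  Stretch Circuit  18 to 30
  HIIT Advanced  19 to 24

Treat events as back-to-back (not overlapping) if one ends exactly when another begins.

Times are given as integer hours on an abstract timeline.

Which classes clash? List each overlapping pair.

HIIT Advanced & Stretch Circuit, HIIT Advanced & Stretch Express, Pilates Advanced & Stretch Circuit, Pilates Advanced & Stretch Express, Stretch Circuit & Stretch Express

Two intervals overlap when each starts before the other ends.
Sorted by start: Core Express, Pilates Advanced, Stretch Express, Stretch Circuit, HIIT Advanced.
Pilates Advanced starts exactly when Core Express ends (back-to-back, no overlap), so nothing later overlaps Core Express either.
Stretch Express starts before Pilates Advanced ends → Pilates Advanced and Stretch Express overlap.
Stretch Circuit starts before Pilates Advanced ends → Pilates Advanced and Stretch Circuit overlap.
HIIT Advanced starts exactly when Pilates Advanced ends (back-to-back, no overlap).
Stretch Circuit starts before Stretch Express ends → Stretch Express and Stretch Circuit overlap.
HIIT Advanced starts before Stretch Express ends → Stretch Express and HIIT Advanced overlap.
HIIT Advanced starts before Stretch Circuit ends → Stretch Circuit and HIIT Advanced overlap.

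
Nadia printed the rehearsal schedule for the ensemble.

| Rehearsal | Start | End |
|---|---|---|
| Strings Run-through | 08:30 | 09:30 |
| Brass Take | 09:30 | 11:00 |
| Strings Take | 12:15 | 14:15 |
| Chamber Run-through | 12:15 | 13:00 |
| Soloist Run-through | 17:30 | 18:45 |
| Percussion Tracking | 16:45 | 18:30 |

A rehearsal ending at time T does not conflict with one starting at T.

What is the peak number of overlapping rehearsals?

Sweep the timeline, counting +1 at each start and −1 at each end (ends before starts at a tie):
08:30 start Strings Run-through → 1
09:30 end Strings Run-through → 0
09:30 start Brass Take → 1
11:00 end Brass Take → 0
12:15 start Chamber Run-through → 1
12:15 start Strings Take → 2
13:00 end Chamber Run-through → 1
14:15 end Strings Take → 0
16:45 start Percussion Tracking → 1
17:30 start Soloist Run-through → 2
18:30 end Percussion Tracking → 1
18:45 end Soloist Run-through → 0
Peak is 2, at 12:15 (Chamber Run-through, Strings Take).

2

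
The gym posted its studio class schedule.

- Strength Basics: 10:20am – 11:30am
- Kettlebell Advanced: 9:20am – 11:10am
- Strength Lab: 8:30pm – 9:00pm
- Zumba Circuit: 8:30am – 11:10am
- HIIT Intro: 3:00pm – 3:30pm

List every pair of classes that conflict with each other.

Kettlebell Advanced & Strength Basics, Kettlebell Advanced & Zumba Circuit, Strength Basics & Zumba Circuit

Sorted by start: Zumba Circuit, Kettlebell Advanced, Strength Basics, HIIT Intro, Strength Lab.
Kettlebell Advanced starts before Zumba Circuit ends → Zumba Circuit and Kettlebell Advanced overlap.
Strength Basics starts before Zumba Circuit ends → Zumba Circuit and Strength Basics overlap.
HIIT Intro starts after Zumba Circuit ends, so nothing later overlaps Zumba Circuit either.
Strength Basics starts before Kettlebell Advanced ends → Kettlebell Advanced and Strength Basics overlap.
HIIT Intro starts after Kettlebell Advanced ends, so nothing later overlaps Kettlebell Advanced either.
HIIT Intro starts after Strength Basics ends, so nothing later overlaps Strength Basics either.
Strength Lab starts after HIIT Intro ends.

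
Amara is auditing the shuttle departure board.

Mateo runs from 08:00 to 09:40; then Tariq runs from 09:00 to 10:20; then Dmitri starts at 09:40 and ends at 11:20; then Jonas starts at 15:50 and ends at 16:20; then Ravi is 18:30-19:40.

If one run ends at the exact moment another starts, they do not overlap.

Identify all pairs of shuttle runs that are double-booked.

Sorted by start: Mateo, Tariq, Dmitri, Jonas, Ravi.
Tariq starts before Mateo ends → Mateo and Tariq overlap.
Dmitri starts exactly when Mateo ends (back-to-back, no overlap); Mateo is clear from here.
Dmitri starts before Tariq ends → Tariq and Dmitri overlap.
Jonas starts after Tariq ends; Tariq is clear from here.
Jonas starts after Dmitri ends; Dmitri is clear from here.
Ravi starts after Jonas ends.

Dmitri & Tariq, Mateo & Tariq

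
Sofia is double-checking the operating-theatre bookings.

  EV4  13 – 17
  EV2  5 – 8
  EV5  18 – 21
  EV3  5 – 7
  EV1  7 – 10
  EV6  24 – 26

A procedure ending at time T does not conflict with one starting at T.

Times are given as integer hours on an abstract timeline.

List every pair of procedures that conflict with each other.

EV1 & EV2, EV2 & EV3

Check each pair: they overlap iff neither finishes before the other starts.
Sorted by start: EV2, EV3, EV1, EV4, EV5, EV6.
EV3 starts before EV2 ends → EV2 and EV3 overlap.
EV1 starts before EV2 ends → EV2 and EV1 overlap.
EV4 starts after EV2 ends — done with EV2.
EV1 starts exactly when EV3 ends (back-to-back, no overlap) — done with EV3.
EV4 starts after EV1 ends — done with EV1.
EV5 starts after EV4 ends — done with EV4.
EV6 starts after EV5 ends.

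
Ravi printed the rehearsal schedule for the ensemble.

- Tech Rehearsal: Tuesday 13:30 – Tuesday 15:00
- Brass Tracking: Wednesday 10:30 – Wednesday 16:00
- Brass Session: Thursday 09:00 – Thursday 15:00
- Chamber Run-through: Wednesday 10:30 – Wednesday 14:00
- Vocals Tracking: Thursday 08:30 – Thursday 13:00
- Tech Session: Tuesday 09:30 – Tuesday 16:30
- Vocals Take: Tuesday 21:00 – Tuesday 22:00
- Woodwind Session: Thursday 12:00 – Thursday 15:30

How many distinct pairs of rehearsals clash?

Sorted by start: Tech Session, Tech Rehearsal, Vocals Take, Chamber Run-through, Brass Tracking, Vocals Tracking, Brass Session, Woodwind Session.
Tech Rehearsal starts before Tech Session ends → Tech Session and Tech Rehearsal overlap.
Vocals Take starts after Tech Session ends — done with Tech Session.
Vocals Take starts after Tech Rehearsal ends — done with Tech Rehearsal.
Chamber Run-through starts after Vocals Take ends — done with Vocals Take.
Brass Tracking starts before Chamber Run-through ends → Chamber Run-through and Brass Tracking overlap.
Vocals Tracking starts after Chamber Run-through ends — done with Chamber Run-through.
Vocals Tracking starts after Brass Tracking ends — done with Brass Tracking.
Brass Session starts before Vocals Tracking ends → Vocals Tracking and Brass Session overlap.
Woodwind Session starts before Vocals Tracking ends → Vocals Tracking and Woodwind Session overlap.
Woodwind Session starts before Brass Session ends → Brass Session and Woodwind Session overlap.
Overlapping pairs: Brass Session & Vocals Tracking, Brass Session & Woodwind Session, Brass Tracking & Chamber Run-through, Tech Rehearsal & Tech Session, Vocals Tracking & Woodwind Session — 5 in total.

5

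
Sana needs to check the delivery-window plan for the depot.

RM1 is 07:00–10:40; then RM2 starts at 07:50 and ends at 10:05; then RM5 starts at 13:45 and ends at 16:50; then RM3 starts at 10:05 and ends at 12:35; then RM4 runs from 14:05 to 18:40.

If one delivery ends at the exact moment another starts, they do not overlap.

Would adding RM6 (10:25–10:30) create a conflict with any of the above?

RM1: starts 07:00 before RM6 ends 10:30, and ends 10:40 after RM6 starts 10:25 → overlap.
RM2: ends 10:05 at or before RM6 starts 10:25 → clear.
RM3: starts 10:05 before RM6 ends 10:30, and ends 12:35 after RM6 starts 10:25 → overlap.
RM5: starts 13:45 at or after RM6 ends 10:30 → clear.
RM4: starts 14:05 at or after RM6 ends 10:30 → clear.
RM6 overlaps RM1, RM3.

Yes — it overlaps RM1, RM3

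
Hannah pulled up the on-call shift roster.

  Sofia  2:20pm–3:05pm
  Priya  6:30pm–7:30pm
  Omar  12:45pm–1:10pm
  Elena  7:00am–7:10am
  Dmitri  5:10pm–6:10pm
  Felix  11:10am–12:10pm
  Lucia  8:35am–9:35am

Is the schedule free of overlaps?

Yes

Check each pair: they overlap iff neither finishes before the other starts.
Sorted by start: Elena, Lucia, Felix, Omar, Sofia, Dmitri, Priya.
Lucia starts after Elena ends; Elena is clear from here.
Felix starts after Lucia ends; Lucia is clear from here.
Omar starts after Felix ends; Felix is clear from here.
Sofia starts after Omar ends; Omar is clear from here.
Dmitri starts after Sofia ends; Sofia is clear from here.
Priya starts after Dmitri ends.
Every pair is clear; the schedule has no overlaps.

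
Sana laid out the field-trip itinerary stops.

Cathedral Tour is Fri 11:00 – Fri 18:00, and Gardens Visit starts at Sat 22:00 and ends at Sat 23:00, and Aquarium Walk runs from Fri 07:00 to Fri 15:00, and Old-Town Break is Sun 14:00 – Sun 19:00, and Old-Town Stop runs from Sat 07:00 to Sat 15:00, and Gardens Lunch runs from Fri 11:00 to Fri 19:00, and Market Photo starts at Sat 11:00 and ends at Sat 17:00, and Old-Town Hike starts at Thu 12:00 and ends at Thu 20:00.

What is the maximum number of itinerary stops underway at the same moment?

3

Sort all start/end points and keep a running count:
Thu 12:00 start Old-Town Hike → 1
Thu 20:00 end Old-Town Hike → 0
Fri 07:00 start Aquarium Walk → 1
Fri 11:00 start Cathedral Tour → 2
Fri 11:00 start Gardens Lunch → 3
Fri 15:00 end Aquarium Walk → 2
Fri 18:00 end Cathedral Tour → 1
Fri 19:00 end Gardens Lunch → 0
Sat 07:00 start Old-Town Stop → 1
Sat 11:00 start Market Photo → 2
Sat 15:00 end Old-Town Stop → 1
Sat 17:00 end Market Photo → 0
Sat 22:00 start Gardens Visit → 1
Sat 23:00 end Gardens Visit → 0
Sun 14:00 start Old-Town Break → 1
Sun 19:00 end Old-Town Break → 0
Peak is 3, at Fri 11:00 (Aquarium Walk, Cathedral Tour, Gardens Lunch).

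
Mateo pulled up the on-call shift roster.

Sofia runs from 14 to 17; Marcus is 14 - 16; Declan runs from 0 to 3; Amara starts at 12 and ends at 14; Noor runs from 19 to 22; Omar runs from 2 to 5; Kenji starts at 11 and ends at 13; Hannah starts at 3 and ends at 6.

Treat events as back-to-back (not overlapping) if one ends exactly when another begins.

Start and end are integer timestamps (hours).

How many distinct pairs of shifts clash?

Check each pair: they overlap iff neither finishes before the other starts.
Sorted by start: Declan, Omar, Hannah, Kenji, Amara, Sofia, Marcus, Noor.
Omar starts before Declan ends → Declan and Omar overlap.
Hannah starts exactly when Declan ends (back-to-back, no overlap), so Declan has no further overlaps.
Hannah starts before Omar ends → Omar and Hannah overlap.
Kenji starts after Omar ends, so Omar has no further overlaps.
Kenji starts after Hannah ends, so Hannah has no further overlaps.
Amara starts before Kenji ends → Kenji and Amara overlap.
Sofia starts after Kenji ends, so Kenji has no further overlaps.
Sofia starts exactly when Amara ends (back-to-back, no overlap), so Amara has no further overlaps.
Marcus starts before Sofia ends → Sofia and Marcus overlap.
Noor starts after Sofia ends.
Noor starts after Marcus ends.
Overlapping pairs: Amara & Kenji, Declan & Omar, Hannah & Omar, Marcus & Sofia — 4 in total.

4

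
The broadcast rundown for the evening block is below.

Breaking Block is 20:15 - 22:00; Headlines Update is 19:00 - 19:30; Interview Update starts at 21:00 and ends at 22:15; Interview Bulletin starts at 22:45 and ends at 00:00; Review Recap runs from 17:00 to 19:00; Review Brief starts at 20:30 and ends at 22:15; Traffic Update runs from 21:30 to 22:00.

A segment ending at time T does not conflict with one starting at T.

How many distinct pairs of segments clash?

6

Sorted by start: Review Recap, Headlines Update, Breaking Block, Review Brief, Interview Update, Traffic Update, Interview Bulletin.
Headlines Update starts exactly when Review Recap ends (back-to-back, no overlap) — done with Review Recap.
Breaking Block starts after Headlines Update ends — done with Headlines Update.
Review Brief starts before Breaking Block ends → Breaking Block and Review Brief overlap.
Interview Update starts before Breaking Block ends → Breaking Block and Interview Update overlap.
Traffic Update starts before Breaking Block ends → Breaking Block and Traffic Update overlap.
Interview Bulletin starts after Breaking Block ends.
Interview Update starts before Review Brief ends → Review Brief and Interview Update overlap.
Traffic Update starts before Review Brief ends → Review Brief and Traffic Update overlap.
Interview Bulletin starts after Review Brief ends.
Traffic Update starts before Interview Update ends → Interview Update and Traffic Update overlap.
Interview Bulletin starts after Interview Update ends.
Interview Bulletin starts after Traffic Update ends.
Overlapping pairs: Breaking Block & Interview Update, Breaking Block & Review Brief, Breaking Block & Traffic Update, Interview Update & Review Brief, Interview Update & Traffic Update, Review Brief & Traffic Update — 6 in total.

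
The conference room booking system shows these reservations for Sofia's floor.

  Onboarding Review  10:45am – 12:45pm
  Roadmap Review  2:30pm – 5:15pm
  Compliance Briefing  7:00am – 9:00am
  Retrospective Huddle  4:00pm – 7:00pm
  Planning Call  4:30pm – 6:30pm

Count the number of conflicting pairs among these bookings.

3

Sorted by start: Compliance Briefing, Onboarding Review, Roadmap Review, Retrospective Huddle, Planning Call.
Onboarding Review starts after Compliance Briefing ends, so Compliance Briefing has no further overlaps.
Roadmap Review starts after Onboarding Review ends, so Onboarding Review has no further overlaps.
Retrospective Huddle starts before Roadmap Review ends → Roadmap Review and Retrospective Huddle overlap.
Planning Call starts before Roadmap Review ends → Roadmap Review and Planning Call overlap.
Planning Call starts before Retrospective Huddle ends → Retrospective Huddle and Planning Call overlap.
Overlapping pairs: Planning Call & Retrospective Huddle, Planning Call & Roadmap Review, Retrospective Huddle & Roadmap Review — 3 in total.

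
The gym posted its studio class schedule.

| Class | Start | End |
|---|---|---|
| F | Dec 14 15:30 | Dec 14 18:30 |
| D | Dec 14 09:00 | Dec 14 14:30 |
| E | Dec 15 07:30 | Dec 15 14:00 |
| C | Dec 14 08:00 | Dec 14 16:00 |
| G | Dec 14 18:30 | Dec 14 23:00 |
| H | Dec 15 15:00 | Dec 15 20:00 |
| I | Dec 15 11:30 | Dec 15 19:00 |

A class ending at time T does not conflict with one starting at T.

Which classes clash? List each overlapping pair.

Sorted by start: C, D, F, G, E, I, H.
D starts before C ends → C and D overlap.
F starts before C ends → C and F overlap.
G starts after C ends, so nothing later overlaps C either.
F starts after D ends, so nothing later overlaps D either.
G starts exactly when F ends (back-to-back, no overlap), so nothing later overlaps F either.
E starts after G ends, so nothing later overlaps G either.
I starts before E ends → E and I overlap.
H starts after E ends.
H starts before I ends → I and H overlap.

C & D, C & F, E & I, H & I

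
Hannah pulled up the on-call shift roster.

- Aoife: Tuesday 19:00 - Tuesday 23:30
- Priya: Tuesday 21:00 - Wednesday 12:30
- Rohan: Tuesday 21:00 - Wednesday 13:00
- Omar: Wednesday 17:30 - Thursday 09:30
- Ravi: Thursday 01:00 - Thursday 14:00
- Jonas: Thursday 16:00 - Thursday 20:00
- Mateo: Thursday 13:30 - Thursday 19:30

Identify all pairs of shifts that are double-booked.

Sorted by start: Aoife, Priya, Rohan, Omar, Ravi, Mateo, Jonas.
Priya starts before Aoife ends → Aoife and Priya overlap.
Rohan starts before Aoife ends → Aoife and Rohan overlap.
Omar starts after Aoife ends, so Aoife has no further overlaps.
Rohan starts before Priya ends → Priya and Rohan overlap.
Omar starts after Priya ends, so Priya has no further overlaps.
Omar starts after Rohan ends, so Rohan has no further overlaps.
Ravi starts before Omar ends → Omar and Ravi overlap.
Mateo starts after Omar ends, so Omar has no further overlaps.
Mateo starts before Ravi ends → Ravi and Mateo overlap.
Jonas starts after Ravi ends.
Jonas starts before Mateo ends → Mateo and Jonas overlap.

Aoife & Priya, Aoife & Rohan, Jonas & Mateo, Mateo & Ravi, Omar & Ravi, Priya & Rohan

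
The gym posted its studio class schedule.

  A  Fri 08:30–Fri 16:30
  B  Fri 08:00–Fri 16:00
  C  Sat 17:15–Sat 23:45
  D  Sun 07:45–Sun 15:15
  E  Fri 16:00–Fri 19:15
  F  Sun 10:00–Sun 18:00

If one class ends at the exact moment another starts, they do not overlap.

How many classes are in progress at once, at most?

2

Walk through starts and ends in time order (an end at T is processed before a start at T):
Fri 08:00 start B → 1
Fri 08:30 start A → 2
Fri 16:00 end B → 1
Fri 16:00 start E → 2
Fri 16:30 end A → 1
Fri 19:15 end E → 0
Sat 17:15 start C → 1
Sat 23:45 end C → 0
Sun 07:45 start D → 1
Sun 10:00 start F → 2
Sun 15:15 end D → 1
Sun 18:00 end F → 0
Peak is 2, at Fri 08:30 (A, B).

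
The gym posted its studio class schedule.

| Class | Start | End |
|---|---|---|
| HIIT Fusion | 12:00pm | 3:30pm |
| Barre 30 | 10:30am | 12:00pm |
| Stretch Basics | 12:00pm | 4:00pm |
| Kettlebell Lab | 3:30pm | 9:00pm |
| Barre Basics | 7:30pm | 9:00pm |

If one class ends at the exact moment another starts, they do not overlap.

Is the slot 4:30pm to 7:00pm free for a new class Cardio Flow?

No — it overlaps Kettlebell Lab

Barre 30: ends 12:00pm at or before Cardio Flow starts 4:30pm → clear.
Stretch Basics: ends 4:00pm at or before Cardio Flow starts 4:30pm → clear.
HIIT Fusion: ends 3:30pm at or before Cardio Flow starts 4:30pm → clear.
Kettlebell Lab: starts 3:30pm before Cardio Flow ends 7:00pm, and ends 9:00pm after Cardio Flow starts 4:30pm → overlap.
Barre Basics: starts 7:30pm at or after Cardio Flow ends 7:00pm → clear.
Cardio Flow overlaps Kettlebell Lab.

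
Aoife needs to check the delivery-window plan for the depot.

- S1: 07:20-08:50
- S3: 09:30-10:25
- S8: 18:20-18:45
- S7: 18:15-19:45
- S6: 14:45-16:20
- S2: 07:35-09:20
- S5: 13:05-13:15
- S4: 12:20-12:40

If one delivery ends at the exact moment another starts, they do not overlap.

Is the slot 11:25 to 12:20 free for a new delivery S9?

S1: ends 08:50 at or before S9 starts 11:25 → clear.
S2: ends 09:20 at or before S9 starts 11:25 → clear.
S3: ends 10:25 at or before S9 starts 11:25 → clear.
S4: starts 12:20 at or after S9 ends 12:20 → clear.
S5: starts 13:05 at or after S9 ends 12:20 → clear.
S6: starts 14:45 at or after S9 ends 12:20 → clear.
S7: starts 18:15 at or after S9 ends 12:20 → clear.
S8: starts 18:20 at or after S9 ends 12:20 → clear.

Yes — the slot is free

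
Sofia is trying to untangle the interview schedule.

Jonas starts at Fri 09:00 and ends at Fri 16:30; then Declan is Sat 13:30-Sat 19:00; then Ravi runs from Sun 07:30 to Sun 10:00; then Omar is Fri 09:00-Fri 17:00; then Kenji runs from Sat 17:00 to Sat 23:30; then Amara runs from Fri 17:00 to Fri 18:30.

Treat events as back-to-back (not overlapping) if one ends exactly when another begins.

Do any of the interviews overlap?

Sorted by start: Jonas, Omar, Amara, Declan, Kenji, Ravi.
Omar starts before Jonas ends → Jonas and Omar overlap.
That's a conflict, so the schedule is not conflict-free.

Yes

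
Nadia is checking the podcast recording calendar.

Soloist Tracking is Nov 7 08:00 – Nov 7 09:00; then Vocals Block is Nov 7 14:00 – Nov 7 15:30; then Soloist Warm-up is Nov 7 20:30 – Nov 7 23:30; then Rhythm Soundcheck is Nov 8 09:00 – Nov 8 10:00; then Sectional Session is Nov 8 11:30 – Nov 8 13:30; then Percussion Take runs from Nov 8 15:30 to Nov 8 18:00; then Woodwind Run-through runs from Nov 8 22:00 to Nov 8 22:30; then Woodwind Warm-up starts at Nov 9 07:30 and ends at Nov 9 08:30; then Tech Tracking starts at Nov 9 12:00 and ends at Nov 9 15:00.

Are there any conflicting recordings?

Sorted by start: Soloist Tracking, Vocals Block, Soloist Warm-up, Rhythm Soundcheck, Sectional Session, Percussion Take, Woodwind Run-through, Woodwind Warm-up, Tech Tracking.
Vocals Block starts after Soloist Tracking ends; Soloist Tracking is clear from here.
Soloist Warm-up starts after Vocals Block ends; Vocals Block is clear from here.
Rhythm Soundcheck starts after Soloist Warm-up ends; Soloist Warm-up is clear from here.
Sectional Session starts after Rhythm Soundcheck ends; Rhythm Soundcheck is clear from here.
Percussion Take starts after Sectional Session ends; Sectional Session is clear from here.
Woodwind Run-through starts after Percussion Take ends; Percussion Take is clear from here.
Woodwind Warm-up starts after Woodwind Run-through ends; Woodwind Run-through is clear from here.
Tech Tracking starts after Woodwind Warm-up ends.
Every pair is clear; the schedule has no overlaps.

No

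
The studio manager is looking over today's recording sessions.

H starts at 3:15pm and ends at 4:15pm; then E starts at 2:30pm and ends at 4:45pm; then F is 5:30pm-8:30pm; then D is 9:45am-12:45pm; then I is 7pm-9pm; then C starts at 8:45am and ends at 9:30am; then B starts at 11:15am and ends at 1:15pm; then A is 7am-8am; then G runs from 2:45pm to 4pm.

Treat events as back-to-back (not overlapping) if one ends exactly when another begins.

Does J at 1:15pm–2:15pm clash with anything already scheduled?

No — it doesn't clash with anything

A: ends 8am at or before J starts 1:15pm → clear.
C: ends 9:30am at or before J starts 1:15pm → clear.
D: ends 12:45pm at or before J starts 1:15pm → clear.
B: ends 1:15pm at or before J starts 1:15pm → clear.
E: starts 2:30pm at or after J ends 2:15pm → clear.
G: starts 2:45pm at or after J ends 2:15pm → clear.
H: starts 3:15pm at or after J ends 2:15pm → clear.
F: starts 5:30pm at or after J ends 2:15pm → clear.
I: starts 7pm at or after J ends 2:15pm → clear.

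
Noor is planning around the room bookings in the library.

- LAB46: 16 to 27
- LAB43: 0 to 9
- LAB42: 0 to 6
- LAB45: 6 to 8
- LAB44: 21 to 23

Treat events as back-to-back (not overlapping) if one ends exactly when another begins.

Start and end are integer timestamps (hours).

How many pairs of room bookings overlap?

Sorted by start: LAB42, LAB43, LAB45, LAB46, LAB44.
LAB43 starts before LAB42 ends → LAB42 and LAB43 overlap.
LAB45 starts exactly when LAB42 ends (back-to-back, no overlap); LAB42 is clear from here.
LAB45 starts before LAB43 ends → LAB43 and LAB45 overlap.
LAB46 starts after LAB43 ends; LAB43 is clear from here.
LAB46 starts after LAB45 ends; LAB45 is clear from here.
LAB44 starts before LAB46 ends → LAB46 and LAB44 overlap.
Overlapping pairs: LAB42 & LAB43, LAB43 & LAB45, LAB44 & LAB46 — 3 in total.

3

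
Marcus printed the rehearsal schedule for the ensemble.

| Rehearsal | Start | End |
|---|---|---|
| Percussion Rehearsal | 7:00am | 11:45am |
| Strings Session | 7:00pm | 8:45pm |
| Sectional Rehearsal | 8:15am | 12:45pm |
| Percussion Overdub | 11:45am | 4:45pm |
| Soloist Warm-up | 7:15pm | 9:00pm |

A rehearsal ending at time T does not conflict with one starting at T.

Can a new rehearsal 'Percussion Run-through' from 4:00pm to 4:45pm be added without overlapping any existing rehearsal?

Percussion Rehearsal: ends 11:45am at or before Percussion Run-through starts 4:00pm → clear.
Sectional Rehearsal: ends 12:45pm at or before Percussion Run-through starts 4:00pm → clear.
Percussion Overdub: starts 11:45am before Percussion Run-through ends 4:45pm, and ends 4:45pm after Percussion Run-through starts 4:00pm → overlap.
Strings Session: starts 7:00pm at or after Percussion Run-through ends 4:45pm → clear.
Soloist Warm-up: starts 7:15pm at or after Percussion Run-through ends 4:45pm → clear.
Percussion Run-through overlaps Percussion Overdub.

No — it overlaps Percussion Overdub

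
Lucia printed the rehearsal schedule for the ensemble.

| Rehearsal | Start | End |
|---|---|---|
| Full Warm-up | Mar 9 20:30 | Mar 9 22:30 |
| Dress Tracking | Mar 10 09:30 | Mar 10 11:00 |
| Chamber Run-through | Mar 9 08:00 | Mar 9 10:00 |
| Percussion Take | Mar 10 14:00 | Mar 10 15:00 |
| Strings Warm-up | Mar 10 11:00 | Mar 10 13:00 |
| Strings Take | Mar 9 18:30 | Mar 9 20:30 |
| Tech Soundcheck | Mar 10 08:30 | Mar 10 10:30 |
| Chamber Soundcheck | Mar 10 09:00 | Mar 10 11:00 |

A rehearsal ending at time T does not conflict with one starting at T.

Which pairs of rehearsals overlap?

Chamber Soundcheck & Dress Tracking, Chamber Soundcheck & Tech Soundcheck, Dress Tracking & Tech Soundcheck

Sorted by start: Chamber Run-through, Strings Take, Full Warm-up, Tech Soundcheck, Chamber Soundcheck, Dress Tracking, Strings Warm-up, Percussion Take.
Strings Take starts after Chamber Run-through ends; Chamber Run-through is clear from here.
Full Warm-up starts exactly when Strings Take ends (back-to-back, no overlap); Strings Take is clear from here.
Tech Soundcheck starts after Full Warm-up ends; Full Warm-up is clear from here.
Chamber Soundcheck starts before Tech Soundcheck ends → Tech Soundcheck and Chamber Soundcheck overlap.
Dress Tracking starts before Tech Soundcheck ends → Tech Soundcheck and Dress Tracking overlap.
Strings Warm-up starts after Tech Soundcheck ends; Tech Soundcheck is clear from here.
Dress Tracking starts before Chamber Soundcheck ends → Chamber Soundcheck and Dress Tracking overlap.
Strings Warm-up starts exactly when Chamber Soundcheck ends (back-to-back, no overlap); Chamber Soundcheck is clear from here.
Strings Warm-up starts exactly when Dress Tracking ends (back-to-back, no overlap); Dress Tracking is clear from here.
Percussion Take starts after Strings Warm-up ends.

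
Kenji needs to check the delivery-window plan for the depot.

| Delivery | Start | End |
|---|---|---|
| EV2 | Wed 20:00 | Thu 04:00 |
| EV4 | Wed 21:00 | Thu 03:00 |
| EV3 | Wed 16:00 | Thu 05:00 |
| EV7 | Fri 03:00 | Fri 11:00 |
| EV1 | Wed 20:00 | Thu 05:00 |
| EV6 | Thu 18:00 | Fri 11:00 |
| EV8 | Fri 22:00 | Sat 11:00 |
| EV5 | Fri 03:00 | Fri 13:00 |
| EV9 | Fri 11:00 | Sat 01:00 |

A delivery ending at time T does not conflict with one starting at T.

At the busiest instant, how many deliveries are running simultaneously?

Sort all start/end points and keep a running count:
Wed 16:00 start EV3 → 1
Wed 20:00 start EV1 → 2
Wed 20:00 start EV2 → 3
Wed 21:00 start EV4 → 4
Thu 03:00 end EV4 → 3
Thu 04:00 end EV2 → 2
Thu 05:00 end EV1 → 1
Thu 05:00 end EV3 → 0
Thu 18:00 start EV6 → 1
Fri 03:00 start EV5 → 2
Fri 03:00 start EV7 → 3
Fri 11:00 end EV6 → 2
Fri 11:00 end EV7 → 1
Fri 11:00 start EV9 → 2
Fri 13:00 end EV5 → 1
Fri 22:00 start EV8 → 2
Sat 01:00 end EV9 → 1
Sat 11:00 end EV8 → 0
Peak is 4, at Wed 21:00 (EV1, EV2, EV3, EV4).

4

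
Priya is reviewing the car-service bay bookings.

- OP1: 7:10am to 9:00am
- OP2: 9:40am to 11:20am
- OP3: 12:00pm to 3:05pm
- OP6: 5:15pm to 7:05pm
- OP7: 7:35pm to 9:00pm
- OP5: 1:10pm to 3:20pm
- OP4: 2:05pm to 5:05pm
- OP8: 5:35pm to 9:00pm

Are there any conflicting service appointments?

Sorted by start: OP1, OP2, OP3, OP5, OP4, OP6, OP8, OP7.
OP2 starts after OP1 ends, so nothing later overlaps OP1 either.
OP3 starts after OP2 ends, so nothing later overlaps OP2 either.
OP5 starts before OP3 ends → OP3 and OP5 overlap.
That's a conflict, so the schedule is not conflict-free.

Yes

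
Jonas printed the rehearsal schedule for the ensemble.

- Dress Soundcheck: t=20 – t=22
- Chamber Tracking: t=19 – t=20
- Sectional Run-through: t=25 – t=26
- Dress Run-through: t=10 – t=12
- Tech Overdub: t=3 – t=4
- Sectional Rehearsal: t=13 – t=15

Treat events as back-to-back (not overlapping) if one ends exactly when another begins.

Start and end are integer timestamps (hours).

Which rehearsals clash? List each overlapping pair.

Sorted by start: Tech Overdub, Dress Run-through, Sectional Rehearsal, Chamber Tracking, Dress Soundcheck, Sectional Run-through.
Dress Run-through starts after Tech Overdub ends, so Tech Overdub has no further overlaps.
Sectional Rehearsal starts after Dress Run-through ends, so Dress Run-through has no further overlaps.
Chamber Tracking starts after Sectional Rehearsal ends, so Sectional Rehearsal has no further overlaps.
Dress Soundcheck starts exactly when Chamber Tracking ends (back-to-back, no overlap), so Chamber Tracking has no further overlaps.
Sectional Run-through starts after Dress Soundcheck ends.

none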